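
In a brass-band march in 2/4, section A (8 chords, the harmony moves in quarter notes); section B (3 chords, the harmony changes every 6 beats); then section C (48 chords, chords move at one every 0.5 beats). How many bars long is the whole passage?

A: 8 × 1 = 8 beats = 4 bars.
B: 3 × 6 = 18 beats = 9 bars.
C: 48 × 0.5 = 24 beats = 12 bars.
Total: 4 + 9 + 12 = 25 bars.

25 bars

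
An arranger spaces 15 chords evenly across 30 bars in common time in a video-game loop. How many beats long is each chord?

8 beats

30 bars × 4 beats/bar = 120 beats total.
120 beats ÷ 15 chords = 8 beats per chord.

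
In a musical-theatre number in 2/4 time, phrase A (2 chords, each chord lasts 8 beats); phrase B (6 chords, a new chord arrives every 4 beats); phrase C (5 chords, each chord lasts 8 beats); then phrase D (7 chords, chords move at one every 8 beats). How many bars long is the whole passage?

68 bars

A: 2 × 8 = 16 beats = 8 bars.
B: 6 × 4 = 24 beats = 12 bars.
C: 5 × 8 = 40 beats = 20 bars.
D: 7 × 8 = 56 beats = 28 bars.
Total: 8 + 12 + 20 + 28 = 68 bars.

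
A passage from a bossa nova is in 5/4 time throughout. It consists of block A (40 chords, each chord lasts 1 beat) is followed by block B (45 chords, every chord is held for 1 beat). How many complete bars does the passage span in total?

17 bars

A: 40 × 1 = 40 beats = 8 bars.
B: 45 × 1 = 45 beats = 9 bars.
Total: 8 + 9 = 17 bars.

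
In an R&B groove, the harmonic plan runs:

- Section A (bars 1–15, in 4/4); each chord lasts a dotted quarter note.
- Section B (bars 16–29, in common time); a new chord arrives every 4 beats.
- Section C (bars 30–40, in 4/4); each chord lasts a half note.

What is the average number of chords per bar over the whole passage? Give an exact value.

1.9 chords per bar

A: 15 × 4 = 60 beats ÷ 1.5 = 40 chords.
B: 14 × 4 = 56 beats ÷ 4 = 14 chords.
C: 11 × 4 = 44 beats ÷ 2 = 22 chords.
Overall: 76 chords over 40 bars → 76/40 = 1.9 chords per bar.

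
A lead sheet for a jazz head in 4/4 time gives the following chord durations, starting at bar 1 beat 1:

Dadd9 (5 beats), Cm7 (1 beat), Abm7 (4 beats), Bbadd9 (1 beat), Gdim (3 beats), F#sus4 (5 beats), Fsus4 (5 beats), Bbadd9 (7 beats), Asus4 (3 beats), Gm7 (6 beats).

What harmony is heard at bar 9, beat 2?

Beat 2 of bar 9 is beat (9−1)×4 + 2 = 34 overall.
Running totals: Dadd9 ends at 5, Cm7 ends at 6, Abm7 ends at 10, Bbadd9 ends at 11, Gdim ends at 14, F#sus4 ends at 19, Fsus4 ends at 24, Bbadd9 ends at 31, Asus4 ends at 34.
Beat 34 falls within Asus4.

Asus4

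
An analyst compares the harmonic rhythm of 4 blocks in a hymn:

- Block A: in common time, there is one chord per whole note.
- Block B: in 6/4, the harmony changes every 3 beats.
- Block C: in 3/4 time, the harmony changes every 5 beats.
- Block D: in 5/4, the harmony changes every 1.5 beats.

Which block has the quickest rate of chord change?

Block D

A: 4 beats/bar ÷ 4 beats/chord = 1 chord/bar.
B: 6 beats/bar ÷ 3 beats/chord = 2 chords/bar.
C: 3 beats/bar ÷ 5 beats/chord = 0.6 chords/bar.
D: 5 beats/bar ÷ 1.5 beats/chord = 10/3 chords/bar.
Fastest is D at 10/3 chords/bar.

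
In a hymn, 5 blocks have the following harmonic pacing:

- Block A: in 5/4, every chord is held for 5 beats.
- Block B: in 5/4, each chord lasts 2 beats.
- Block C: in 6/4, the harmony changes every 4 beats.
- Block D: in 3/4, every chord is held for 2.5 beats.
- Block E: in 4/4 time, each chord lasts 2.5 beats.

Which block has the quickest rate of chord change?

Block B

A: 5/5 = 1 chord/bar.
B: 5/2 = 2.5 chords/bar.
C: 6/4 = 1.5 chords/bar.
D: 3/2.5 = 1.2 chords/bar.
E: 4/2.5 = 1.6 chords/bar.
Fastest is B at 2.5 chords/bar.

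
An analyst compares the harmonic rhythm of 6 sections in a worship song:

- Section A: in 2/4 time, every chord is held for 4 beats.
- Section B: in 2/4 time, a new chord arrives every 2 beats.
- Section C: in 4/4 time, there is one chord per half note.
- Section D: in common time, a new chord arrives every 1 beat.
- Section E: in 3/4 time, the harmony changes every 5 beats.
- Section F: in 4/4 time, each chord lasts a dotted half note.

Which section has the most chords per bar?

Section D

A: 2/4 = 0.5 chords/bar.
B: 2/2 = 1 chord/bar.
C: 4/2 = 2 chords/bar.
D: 4/1 = 4 chords/bar.
E: 3/5 = 0.6 chords/bar.
F: 4/3 = 4/3 chords/bar.
Fastest is D at 4 chords/bar.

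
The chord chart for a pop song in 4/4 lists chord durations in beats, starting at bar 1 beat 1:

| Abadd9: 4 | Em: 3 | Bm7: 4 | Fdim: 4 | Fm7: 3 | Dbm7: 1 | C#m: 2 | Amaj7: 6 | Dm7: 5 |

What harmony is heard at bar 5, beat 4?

C#m

Beat 4 of bar 5 is beat (5−1)×4 + 4 = 20 overall.
Running totals: Abadd9 ends at 4, Em ends at 7, Bm7 ends at 11, Fdim ends at 15, Fm7 ends at 18, Dbm7 ends at 19, C#m ends at 21.
Beat 20 falls within C#m.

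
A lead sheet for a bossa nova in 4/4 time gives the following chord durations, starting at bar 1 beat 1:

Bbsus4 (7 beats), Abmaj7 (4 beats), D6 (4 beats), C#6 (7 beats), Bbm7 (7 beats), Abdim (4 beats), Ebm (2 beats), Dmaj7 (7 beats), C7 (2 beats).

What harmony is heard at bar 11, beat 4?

Beat 4 of bar 11 is beat (11−1)×4 + 4 = 44 overall.
Running totals: Bbsus4 ends at 7, Abmaj7 ends at 11, D6 ends at 15, C#6 ends at 22, Bbm7 ends at 29, Abdim ends at 33, Ebm ends at 35, Dmaj7 ends at 42, C7 ends at 44.
Beat 44 falls within C7.

C7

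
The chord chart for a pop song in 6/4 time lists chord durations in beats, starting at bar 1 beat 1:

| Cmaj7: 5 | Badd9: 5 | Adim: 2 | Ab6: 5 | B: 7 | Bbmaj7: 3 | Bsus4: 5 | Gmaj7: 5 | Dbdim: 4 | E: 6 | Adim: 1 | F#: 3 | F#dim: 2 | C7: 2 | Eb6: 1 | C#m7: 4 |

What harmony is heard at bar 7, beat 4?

Beat 4 of bar 7 is beat (7−1)×6 + 4 = 40 overall.
Running totals: Cmaj7 ends at 5, Badd9 ends at 10, Adim ends at 12, Ab6 ends at 17, B ends at 24, Bbmaj7 ends at 27, Bsus4 ends at 32, Gmaj7 ends at 37, Dbdim ends at 41.
Beat 40 falls within Dbdim.

Dbdim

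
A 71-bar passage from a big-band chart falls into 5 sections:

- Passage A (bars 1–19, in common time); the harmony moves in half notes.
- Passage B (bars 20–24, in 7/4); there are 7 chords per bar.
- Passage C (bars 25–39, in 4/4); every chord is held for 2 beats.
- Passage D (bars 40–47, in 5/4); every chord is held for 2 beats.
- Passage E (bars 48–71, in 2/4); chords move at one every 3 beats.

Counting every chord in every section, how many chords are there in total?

139 chords

A: 19 bars × 4 beats = 76 beats; 2 beats/chord → 38 chords.
B: 5 bars × 7 beats = 35 beats; 1 beat/chord → 35 chords.
C: 15 bars × 4 beats = 60 beats; 2 beats/chord → 30 chords.
D: 8 bars × 5 beats = 40 beats; 2 beats/chord → 20 chords.
E: 24 bars × 2 beats = 48 beats; 3 beats/chord → 16 chords.
Total: 38 + 35 + 30 + 20 + 16 = 139.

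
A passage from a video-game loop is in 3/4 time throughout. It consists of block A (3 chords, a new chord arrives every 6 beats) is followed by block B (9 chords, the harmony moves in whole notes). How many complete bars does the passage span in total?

A: 3 × 6 = 18 beats = 6 bars.
B: 9 × 4 = 36 beats = 12 bars.
Total: 6 + 12 = 18 bars.

18 bars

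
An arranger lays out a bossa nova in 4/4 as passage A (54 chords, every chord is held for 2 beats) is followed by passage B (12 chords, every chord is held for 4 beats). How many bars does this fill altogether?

A: 54 × 2 = 108 beats = 27 bars.
B: 12 × 4 = 48 beats = 12 bars.
Total: 27 + 12 = 39 bars.

39 bars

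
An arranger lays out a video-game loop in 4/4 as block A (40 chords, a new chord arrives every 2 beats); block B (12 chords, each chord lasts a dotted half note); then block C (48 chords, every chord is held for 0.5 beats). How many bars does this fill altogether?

35 bars

A: 40 × 2 = 80 beats = 20 bars.
B: 12 × 3 = 36 beats = 9 bars.
C: 48 × 0.5 = 24 beats = 6 bars.
Total: 20 + 9 + 6 = 35 bars.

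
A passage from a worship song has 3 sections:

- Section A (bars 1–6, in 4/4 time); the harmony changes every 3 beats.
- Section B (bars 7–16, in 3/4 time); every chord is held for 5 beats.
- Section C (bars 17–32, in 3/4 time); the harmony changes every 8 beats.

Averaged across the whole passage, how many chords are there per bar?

0.625 chords per bar

A: 6 × 4 = 24 beats ÷ 3 = 8 chords.
B: 10 × 3 = 30 beats ÷ 5 = 6 chords.
C: 16 × 3 = 48 beats ÷ 8 = 6 chords.
Overall: 20 chords over 32 bars → 20/32 = 0.625 chords per bar.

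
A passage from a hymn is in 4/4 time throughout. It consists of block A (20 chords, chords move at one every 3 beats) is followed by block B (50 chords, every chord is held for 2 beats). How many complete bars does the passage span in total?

40 bars

A: 20 × 3 = 60 beats = 15 bars.
B: 50 × 2 = 100 beats = 25 bars.
Total: 15 + 25 = 40 bars.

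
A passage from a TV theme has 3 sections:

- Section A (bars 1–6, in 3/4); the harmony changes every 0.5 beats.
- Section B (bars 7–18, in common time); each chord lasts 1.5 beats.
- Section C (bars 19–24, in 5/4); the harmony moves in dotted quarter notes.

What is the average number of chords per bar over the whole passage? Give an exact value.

11/3 chords per bar

A: 6 × 3 = 18 beats ÷ 0.5 = 36 chords.
B: 12 × 4 = 48 beats ÷ 1.5 = 32 chords.
C: 6 × 5 = 30 beats ÷ 1.5 = 20 chords.
Overall: 88 chords over 24 bars → 88/24 = 11/3 chords per bar.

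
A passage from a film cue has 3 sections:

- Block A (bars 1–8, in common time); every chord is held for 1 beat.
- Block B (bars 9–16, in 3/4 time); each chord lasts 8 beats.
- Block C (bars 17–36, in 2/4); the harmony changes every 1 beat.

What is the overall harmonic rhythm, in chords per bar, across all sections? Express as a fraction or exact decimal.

A: 8 bars of 4 beats is 32 beats; at 1 beat each that's 32 chords.
B: 8 bars of 3 beats is 24 beats; at 8 beats each that's 3 chords.
C: 20 bars of 2 beats is 40 beats; at 1 beat each that's 40 chords.
Overall: 75 chords over 36 bars → 75/36 = 25/12 chords per bar.

25/12 chords per bar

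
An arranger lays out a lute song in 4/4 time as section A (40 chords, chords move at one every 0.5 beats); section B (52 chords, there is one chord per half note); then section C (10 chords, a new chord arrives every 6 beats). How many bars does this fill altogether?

A: 40 × 0.5 = 20 beats = 5 bars.
B: 52 × 2 = 104 beats = 26 bars.
C: 10 × 6 = 60 beats = 15 bars.
Total: 5 + 26 + 15 = 46 bars.

46 bars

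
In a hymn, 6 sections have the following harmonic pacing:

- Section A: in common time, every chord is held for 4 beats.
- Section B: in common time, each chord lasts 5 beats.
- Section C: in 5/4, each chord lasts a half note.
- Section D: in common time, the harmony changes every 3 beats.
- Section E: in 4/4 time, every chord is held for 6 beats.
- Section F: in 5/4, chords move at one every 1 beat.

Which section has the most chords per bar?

A: 4 beats/bar ÷ 4 beats/chord = 1 chord/bar.
B: 4 beats/bar ÷ 5 beats/chord = 0.8 chords/bar.
C: 5 beats/bar ÷ 2 beats/chord = 2.5 chords/bar.
D: 4 beats/bar ÷ 3 beats/chord = 4/3 chords/bar.
E: 4 beats/bar ÷ 6 beats/chord = 2/3 chords/bar.
F: 5 beats/bar ÷ 1 beat/chord = 5 chords/bar.
Fastest is F at 5 chords/bar.

Section F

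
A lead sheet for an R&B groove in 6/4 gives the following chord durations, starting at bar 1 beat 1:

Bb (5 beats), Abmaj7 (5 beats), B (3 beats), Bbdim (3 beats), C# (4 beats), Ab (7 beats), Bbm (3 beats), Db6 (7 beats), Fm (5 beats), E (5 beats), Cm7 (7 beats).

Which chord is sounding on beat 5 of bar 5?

Beat 5 of bar 5 is beat (5−1)×6 + 5 = 29 overall.
Running totals: Bb ends at 5, Abmaj7 ends at 10, B ends at 13, Bbdim ends at 16, C# ends at 20, Ab ends at 27, Bbm ends at 30.
Beat 29 falls within Bbm.

Bbm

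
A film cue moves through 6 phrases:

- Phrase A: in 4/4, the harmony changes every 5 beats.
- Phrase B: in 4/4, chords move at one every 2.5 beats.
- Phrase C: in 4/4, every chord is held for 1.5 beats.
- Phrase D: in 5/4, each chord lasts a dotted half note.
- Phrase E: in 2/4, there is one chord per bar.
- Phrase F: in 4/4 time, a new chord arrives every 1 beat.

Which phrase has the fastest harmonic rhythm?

Phrase F

A: 4 beats/bar ÷ 5 beats/chord = 0.8 chords/bar.
B: 4 beats/bar ÷ 2.5 beats/chord = 1.6 chords/bar.
C: 4 beats/bar ÷ 1.5 beats/chord = 8/3 chords/bar.
D: 5 beats/bar ÷ 3 beats/chord = 5/3 chords/bar.
E: 2 beats/bar ÷ 2 beats/chord = 1 chord/bar.
F: 4 beats/bar ÷ 1 beat/chord = 4 chords/bar.
Fastest is F at 4 chords/bar.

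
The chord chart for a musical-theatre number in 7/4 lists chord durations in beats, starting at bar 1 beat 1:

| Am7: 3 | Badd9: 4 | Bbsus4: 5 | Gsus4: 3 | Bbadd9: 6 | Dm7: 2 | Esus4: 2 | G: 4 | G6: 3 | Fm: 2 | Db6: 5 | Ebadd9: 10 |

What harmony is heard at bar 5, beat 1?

G

Beat 1 of bar 5 is beat (5−1)×7 + 1 = 29 overall.
Running totals: Am7 ends at 3, Badd9 ends at 7, Bbsus4 ends at 12, Gsus4 ends at 15, Bbadd9 ends at 21, Dm7 ends at 23, Esus4 ends at 25, G ends at 29.
Beat 29 falls within G.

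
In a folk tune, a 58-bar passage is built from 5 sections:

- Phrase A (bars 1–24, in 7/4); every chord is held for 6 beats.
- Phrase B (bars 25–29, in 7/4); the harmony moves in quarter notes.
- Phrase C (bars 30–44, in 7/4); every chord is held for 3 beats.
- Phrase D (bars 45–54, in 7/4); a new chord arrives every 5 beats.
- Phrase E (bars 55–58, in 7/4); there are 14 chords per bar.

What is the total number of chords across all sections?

168 chords

A: 24·7 = 168 beats, 168/6 = 28 chords.
B: 5·7 = 35 beats, 35/1 = 35 chords.
C: 15·7 = 105 beats, 105/3 = 35 chords.
D: 10·7 = 70 beats, 70/5 = 14 chords.
E: 4·7 = 28 beats, 28/0.5 = 56 chords.
Total: 28 + 35 + 35 + 14 + 56 = 168.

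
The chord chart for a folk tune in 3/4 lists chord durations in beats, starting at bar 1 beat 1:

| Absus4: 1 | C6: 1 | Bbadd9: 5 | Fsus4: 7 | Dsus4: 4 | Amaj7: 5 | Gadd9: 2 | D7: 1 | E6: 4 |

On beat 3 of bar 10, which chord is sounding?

E6

Beat 3 of bar 10 is beat (10−1)×3 + 3 = 30 overall.
Running totals: Absus4 ends at 1, C6 ends at 2, Bbadd9 ends at 7, Fsus4 ends at 14, Dsus4 ends at 18, Amaj7 ends at 23, Gadd9 ends at 25, D7 ends at 26, E6 ends at 30.
Beat 30 falls within E6.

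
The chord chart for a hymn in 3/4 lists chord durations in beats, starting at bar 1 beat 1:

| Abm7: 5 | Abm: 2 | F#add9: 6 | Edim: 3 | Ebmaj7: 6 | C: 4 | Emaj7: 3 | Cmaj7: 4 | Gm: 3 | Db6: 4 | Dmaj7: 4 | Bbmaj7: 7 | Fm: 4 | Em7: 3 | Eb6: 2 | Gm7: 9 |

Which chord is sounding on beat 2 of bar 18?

Beat 2 of bar 18 is beat (18−1)×3 + 2 = 53 overall.
Running totals: Abm7 ends at 5, Abm ends at 7, F#add9 ends at 13, Edim ends at 16, Ebmaj7 ends at 22, C ends at 26, Emaj7 ends at 29, Cmaj7 ends at 33, Gm ends at 36, Db6 ends at 40, Dmaj7 ends at 44, Bbmaj7 ends at 51, Fm ends at 55.
Beat 53 falls within Fm.

Fm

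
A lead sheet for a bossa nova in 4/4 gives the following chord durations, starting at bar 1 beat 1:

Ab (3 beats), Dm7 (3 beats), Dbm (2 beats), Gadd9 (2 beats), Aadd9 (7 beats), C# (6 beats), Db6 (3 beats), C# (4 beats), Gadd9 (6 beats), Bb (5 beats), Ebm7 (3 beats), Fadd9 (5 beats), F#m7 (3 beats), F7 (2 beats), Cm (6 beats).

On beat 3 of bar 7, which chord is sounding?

Beat 3 of bar 7 is beat (7−1)×4 + 3 = 27 overall.
Running totals: Ab ends at 3, Dm7 ends at 6, Dbm ends at 8, Gadd9 ends at 10, Aadd9 ends at 17, C# ends at 23, Db6 ends at 26, C# ends at 30.
Beat 27 falls within C#.

C#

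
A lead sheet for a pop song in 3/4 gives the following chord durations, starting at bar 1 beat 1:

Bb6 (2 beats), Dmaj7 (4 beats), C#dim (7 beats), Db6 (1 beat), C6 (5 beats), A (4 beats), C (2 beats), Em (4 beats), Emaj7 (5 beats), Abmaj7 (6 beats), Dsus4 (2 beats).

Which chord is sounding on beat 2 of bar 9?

Beat 2 of bar 9 is beat (9−1)×3 + 2 = 26 overall.
Running totals: Bb6 ends at 2, Dmaj7 ends at 6, C#dim ends at 13, Db6 ends at 14, C6 ends at 19, A ends at 23, C ends at 25, Em ends at 29.
Beat 26 falls within Em.

Em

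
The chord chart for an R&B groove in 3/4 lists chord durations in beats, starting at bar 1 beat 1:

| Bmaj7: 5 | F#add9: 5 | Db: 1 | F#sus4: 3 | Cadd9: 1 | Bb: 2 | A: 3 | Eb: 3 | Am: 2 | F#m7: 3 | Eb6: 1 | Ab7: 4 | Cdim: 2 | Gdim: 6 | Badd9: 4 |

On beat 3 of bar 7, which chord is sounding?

Beat 3 of bar 7 is beat (7−1)×3 + 3 = 21 overall.
Running totals: Bmaj7 ends at 5, F#add9 ends at 10, Db ends at 11, F#sus4 ends at 14, Cadd9 ends at 15, Bb ends at 17, A ends at 20, Eb ends at 23.
Beat 21 falls within Eb.

Eb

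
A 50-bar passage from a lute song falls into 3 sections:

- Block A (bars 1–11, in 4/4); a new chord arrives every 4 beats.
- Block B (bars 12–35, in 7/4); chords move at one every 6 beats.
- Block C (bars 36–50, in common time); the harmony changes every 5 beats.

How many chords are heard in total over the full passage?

51 chords

A: 11·4 = 44 beats, 44/4 = 11 chords.
B: 24·7 = 168 beats, 168/6 = 28 chords.
C: 15·4 = 60 beats, 60/5 = 12 chords.
Total: 11 + 28 + 12 = 51.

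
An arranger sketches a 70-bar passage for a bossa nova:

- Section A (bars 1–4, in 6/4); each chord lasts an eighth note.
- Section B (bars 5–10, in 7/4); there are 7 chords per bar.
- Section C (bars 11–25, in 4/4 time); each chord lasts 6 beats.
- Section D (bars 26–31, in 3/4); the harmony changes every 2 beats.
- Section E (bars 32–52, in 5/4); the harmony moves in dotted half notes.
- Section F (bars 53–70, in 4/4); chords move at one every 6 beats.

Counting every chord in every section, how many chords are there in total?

A: 4 bars × 6 beats = 24 beats; 0.5 beats/chord → 48 chords.
B: 6 bars × 7 beats = 42 beats; 1 beat/chord → 42 chords.
C: 15 bars × 4 beats = 60 beats; 6 beats/chord → 10 chords.
D: 6 bars × 3 beats = 18 beats; 2 beats/chord → 9 chords.
E: 21 bars × 5 beats = 105 beats; 3 beats/chord → 35 chords.
F: 18 bars × 4 beats = 72 beats; 6 beats/chord → 12 chords.
Total: 48 + 42 + 10 + 9 + 35 + 12 = 156.

156 chords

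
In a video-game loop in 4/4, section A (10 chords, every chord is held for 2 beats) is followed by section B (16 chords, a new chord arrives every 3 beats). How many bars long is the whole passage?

A: 10 × 2 = 20 beats = 5 bars.
B: 16 × 3 = 48 beats = 12 bars.
Total: 5 + 12 = 17 bars.

17 bars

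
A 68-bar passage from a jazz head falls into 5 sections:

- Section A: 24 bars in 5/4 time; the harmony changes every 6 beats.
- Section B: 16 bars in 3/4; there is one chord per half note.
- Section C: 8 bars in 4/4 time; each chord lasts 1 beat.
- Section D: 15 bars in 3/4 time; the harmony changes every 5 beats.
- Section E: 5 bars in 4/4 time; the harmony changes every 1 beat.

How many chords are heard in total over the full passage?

105 chords

A: 24·5 = 120 beats, 120/6 = 20 chords.
B: 16·3 = 48 beats, 48/2 = 24 chords.
C: 8·4 = 32 beats, 32/1 = 32 chords.
D: 15·3 = 45 beats, 45/5 = 9 chords.
E: 5·4 = 20 beats, 20/1 = 20 chords.
Total: 20 + 24 + 32 + 9 + 20 = 105.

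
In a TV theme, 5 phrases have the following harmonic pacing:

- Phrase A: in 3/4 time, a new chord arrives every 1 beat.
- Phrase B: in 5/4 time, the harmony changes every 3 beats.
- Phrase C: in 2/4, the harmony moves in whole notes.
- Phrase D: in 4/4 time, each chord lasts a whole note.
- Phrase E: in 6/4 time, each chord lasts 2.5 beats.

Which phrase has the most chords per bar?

Phrase A

A: each chord is 1 beat in 3/4, so 3 per bar.
B: each chord is 3 beats in 5/4, so 5/3 per bar.
C: each chord is 4 beats in 2/4, so 0.5 per bar.
D: each chord is 4 beats in 4/4, so 1 per bar.
E: each chord is 2.5 beats in 6/4, so 2.4 per bar.
Fastest is A at 3 chords/bar.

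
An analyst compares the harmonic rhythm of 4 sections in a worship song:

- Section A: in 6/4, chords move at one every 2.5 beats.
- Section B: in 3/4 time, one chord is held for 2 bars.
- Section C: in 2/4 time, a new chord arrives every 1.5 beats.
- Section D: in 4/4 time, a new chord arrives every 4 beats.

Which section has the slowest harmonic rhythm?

A: 6/2.5 = 2.4 chords/bar.
B: 3/6 = 0.5 chords/bar.
C: 2/1.5 = 4/3 chords/bar.
D: 4/4 = 1 chord/bar.
Slowest is B at 0.5 chords/bar.

Section B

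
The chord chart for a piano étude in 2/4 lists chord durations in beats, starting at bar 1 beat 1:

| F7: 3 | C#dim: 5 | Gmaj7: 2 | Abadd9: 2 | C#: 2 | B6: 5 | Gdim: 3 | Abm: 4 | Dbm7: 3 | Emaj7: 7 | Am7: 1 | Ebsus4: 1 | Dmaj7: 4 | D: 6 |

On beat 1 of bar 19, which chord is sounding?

Beat 1 of bar 19 is beat (19−1)×2 + 1 = 37 overall.
Running totals: F7 ends at 3, C#dim ends at 8, Gmaj7 ends at 10, Abadd9 ends at 12, C# ends at 14, B6 ends at 19, Gdim ends at 22, Abm ends at 26, Dbm7 ends at 29, Emaj7 ends at 36, Am7 ends at 37.
Beat 37 falls within Am7.

Am7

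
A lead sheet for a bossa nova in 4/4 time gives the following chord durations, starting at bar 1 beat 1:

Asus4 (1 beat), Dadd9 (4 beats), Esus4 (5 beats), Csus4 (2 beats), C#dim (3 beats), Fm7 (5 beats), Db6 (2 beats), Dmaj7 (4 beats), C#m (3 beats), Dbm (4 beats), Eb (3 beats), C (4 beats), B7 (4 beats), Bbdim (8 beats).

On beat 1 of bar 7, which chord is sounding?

Beat 1 of bar 7 is beat (7−1)×4 + 1 = 25 overall.
Running totals: Asus4 ends at 1, Dadd9 ends at 5, Esus4 ends at 10, Csus4 ends at 12, C#dim ends at 15, Fm7 ends at 20, Db6 ends at 22, Dmaj7 ends at 26.
Beat 25 falls within Dmaj7.

Dmaj7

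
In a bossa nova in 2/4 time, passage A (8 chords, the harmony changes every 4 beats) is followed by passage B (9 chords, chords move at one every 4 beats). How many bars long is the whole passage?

34 bars

A: 8 × 4 = 32 beats = 16 bars.
B: 9 × 4 = 36 beats = 18 bars.
Total: 16 + 18 = 34 bars.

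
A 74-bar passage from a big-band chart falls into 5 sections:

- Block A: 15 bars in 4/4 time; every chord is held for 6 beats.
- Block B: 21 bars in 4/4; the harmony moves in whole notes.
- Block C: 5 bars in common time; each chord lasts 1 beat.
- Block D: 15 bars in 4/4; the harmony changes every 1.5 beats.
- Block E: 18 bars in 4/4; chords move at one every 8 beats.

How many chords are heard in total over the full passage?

A: 15 bars × 4 beats = 60 beats; 6 beats/chord → 10 chords.
B: 21 bars × 4 beats = 84 beats; 4 beats/chord → 21 chords.
C: 5 bars × 4 beats = 20 beats; 1 beat/chord → 20 chords.
D: 15 bars × 4 beats = 60 beats; 1.5 beats/chord → 40 chords.
E: 18 bars × 4 beats = 72 beats; 8 beats/chord → 9 chords.
Total: 10 + 21 + 20 + 40 + 9 = 100.

100 chords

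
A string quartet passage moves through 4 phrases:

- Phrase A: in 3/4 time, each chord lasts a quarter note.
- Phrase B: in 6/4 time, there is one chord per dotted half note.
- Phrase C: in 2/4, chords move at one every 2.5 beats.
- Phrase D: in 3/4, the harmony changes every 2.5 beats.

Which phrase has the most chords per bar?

A: each chord is 1 beat in 3/4, so 3 per bar.
B: each chord is 3 beats in 6/4, so 2 per bar.
C: each chord is 2.5 beats in 2/4, so 0.8 per bar.
D: each chord is 2.5 beats in 3/4, so 1.2 per bar.
Fastest is A at 3 chords/bar.

Phrase A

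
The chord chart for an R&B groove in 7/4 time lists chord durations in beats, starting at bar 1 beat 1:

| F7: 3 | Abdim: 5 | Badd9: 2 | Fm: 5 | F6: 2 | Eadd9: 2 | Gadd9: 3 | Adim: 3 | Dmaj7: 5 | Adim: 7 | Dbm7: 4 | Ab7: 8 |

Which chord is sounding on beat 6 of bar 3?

Beat 6 of bar 3 is beat (3−1)×7 + 6 = 20 overall.
Running totals: F7 ends at 3, Abdim ends at 8, Badd9 ends at 10, Fm ends at 15, F6 ends at 17, Eadd9 ends at 19, Gadd9 ends at 22.
Beat 20 falls within Gadd9.

Gadd9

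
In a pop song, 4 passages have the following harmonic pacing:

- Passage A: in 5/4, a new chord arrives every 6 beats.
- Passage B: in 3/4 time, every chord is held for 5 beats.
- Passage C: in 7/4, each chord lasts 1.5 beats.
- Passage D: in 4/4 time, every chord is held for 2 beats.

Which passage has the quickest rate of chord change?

A: 5 beats/bar ÷ 6 beats/chord = 5/6 chords/bar.
B: 3 beats/bar ÷ 5 beats/chord = 0.6 chords/bar.
C: 7 beats/bar ÷ 1.5 beats/chord = 14/3 chords/bar.
D: 4 beats/bar ÷ 2 beats/chord = 2 chords/bar.
Fastest is C at 14/3 chords/bar.

Passage C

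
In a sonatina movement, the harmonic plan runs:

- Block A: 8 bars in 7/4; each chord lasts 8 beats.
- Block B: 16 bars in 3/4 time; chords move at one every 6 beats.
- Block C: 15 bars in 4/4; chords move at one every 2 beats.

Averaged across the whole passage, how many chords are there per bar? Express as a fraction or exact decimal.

15/13 chords per bar

A: 8 × 7 = 56 beats ÷ 8 = 7 chords.
B: 16 × 3 = 48 beats ÷ 6 = 8 chords.
C: 15 × 4 = 60 beats ÷ 2 = 30 chords.
Overall: 45 chords over 39 bars → 45/39 = 15/13 chords per bar.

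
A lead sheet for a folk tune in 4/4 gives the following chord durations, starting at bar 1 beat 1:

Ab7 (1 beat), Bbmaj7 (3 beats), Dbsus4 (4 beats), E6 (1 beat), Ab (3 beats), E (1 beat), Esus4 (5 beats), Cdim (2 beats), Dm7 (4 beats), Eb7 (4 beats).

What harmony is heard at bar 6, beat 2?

Beat 2 of bar 6 is beat (6−1)×4 + 2 = 22 overall.
Running totals: Ab7 ends at 1, Bbmaj7 ends at 4, Dbsus4 ends at 8, E6 ends at 9, Ab ends at 12, E ends at 13, Esus4 ends at 18, Cdim ends at 20, Dm7 ends at 24.
Beat 22 falls within Dm7.

Dm7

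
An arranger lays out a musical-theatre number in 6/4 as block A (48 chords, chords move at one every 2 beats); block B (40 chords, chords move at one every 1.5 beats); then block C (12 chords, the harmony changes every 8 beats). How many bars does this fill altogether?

A: 48 × 2 = 96 beats = 16 bars.
B: 40 × 1.5 = 60 beats = 10 bars.
C: 12 × 8 = 96 beats = 16 bars.
Total: 16 + 10 + 16 = 42 bars.

42 bars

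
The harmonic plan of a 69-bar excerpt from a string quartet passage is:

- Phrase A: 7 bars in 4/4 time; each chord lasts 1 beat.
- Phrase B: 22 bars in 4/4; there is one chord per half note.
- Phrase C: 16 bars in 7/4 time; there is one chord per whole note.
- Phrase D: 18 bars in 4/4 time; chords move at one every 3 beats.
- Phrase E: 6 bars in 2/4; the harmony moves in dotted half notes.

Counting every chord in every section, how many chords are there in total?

128 chords

A has 28 beats and chords last 1 each, so 28 chords.
B has 88 beats and chords last 2 each, so 44 chords.
C has 112 beats and chords last 4 each, so 28 chords.
D has 72 beats and chords last 3 each, so 24 chords.
E has 12 beats and chords last 3 each, so 4 chords.
Total: 28 + 44 + 28 + 24 + 4 = 128.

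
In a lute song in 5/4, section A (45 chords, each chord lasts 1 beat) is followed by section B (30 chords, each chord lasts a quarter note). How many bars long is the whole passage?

15 bars

A: 45 × 1 = 45 beats = 9 bars.
B: 30 × 1 = 30 beats = 6 bars.
Total: 9 + 6 = 15 bars.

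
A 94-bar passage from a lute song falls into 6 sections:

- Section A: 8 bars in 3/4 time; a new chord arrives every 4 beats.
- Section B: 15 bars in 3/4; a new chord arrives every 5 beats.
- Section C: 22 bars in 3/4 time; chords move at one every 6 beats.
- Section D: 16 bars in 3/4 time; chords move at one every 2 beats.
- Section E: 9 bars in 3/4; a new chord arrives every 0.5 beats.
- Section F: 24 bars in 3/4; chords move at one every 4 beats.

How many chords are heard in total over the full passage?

A: 8 bars × 3 beats = 24 beats; 4 beats/chord → 6 chords.
B: 15 bars × 3 beats = 45 beats; 5 beats/chord → 9 chords.
C: 22 bars × 3 beats = 66 beats; 6 beats/chord → 11 chords.
D: 16 bars × 3 beats = 48 beats; 2 beats/chord → 24 chords.
E: 9 bars × 3 beats = 27 beats; 0.5 beats/chord → 54 chords.
F: 24 bars × 3 beats = 72 beats; 4 beats/chord → 18 chords.
Total: 6 + 9 + 11 + 24 + 54 + 18 = 122.

122 chords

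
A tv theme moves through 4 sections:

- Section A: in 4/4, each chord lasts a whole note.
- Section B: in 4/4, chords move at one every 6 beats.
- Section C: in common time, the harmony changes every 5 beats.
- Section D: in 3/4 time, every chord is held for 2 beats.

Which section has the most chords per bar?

A: each chord is 4 beats in 4/4, so 1 per bar.
B: each chord is 6 beats in 4/4, so 2/3 per bar.
C: each chord is 5 beats in 4/4, so 0.8 per bar.
D: each chord is 2 beats in 3/4, so 1.5 per bar.
Fastest is D at 1.5 chords/bar.

Section D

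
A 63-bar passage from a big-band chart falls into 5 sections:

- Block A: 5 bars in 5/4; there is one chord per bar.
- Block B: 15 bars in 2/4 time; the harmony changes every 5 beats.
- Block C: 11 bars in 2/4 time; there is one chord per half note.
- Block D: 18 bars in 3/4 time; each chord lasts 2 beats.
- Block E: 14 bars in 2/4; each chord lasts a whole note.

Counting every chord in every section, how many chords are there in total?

56 chords

A has 25 beats and chords last 5 each, so 5 chords.
B has 30 beats and chords last 5 each, so 6 chords.
C has 22 beats and chords last 2 each, so 11 chords.
D has 54 beats and chords last 2 each, so 27 chords.
E has 28 beats and chords last 4 each, so 7 chords.
Total: 5 + 6 + 11 + 27 + 7 = 56.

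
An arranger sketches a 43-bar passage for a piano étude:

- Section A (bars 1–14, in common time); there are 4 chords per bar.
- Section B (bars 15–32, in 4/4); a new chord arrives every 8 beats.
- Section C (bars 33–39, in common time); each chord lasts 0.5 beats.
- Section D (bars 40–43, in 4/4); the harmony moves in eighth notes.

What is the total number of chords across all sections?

153 chords

A: 14 bars × 4 beats = 56 beats; 1 beat/chord → 56 chords.
B: 18 bars × 4 beats = 72 beats; 8 beats/chord → 9 chords.
C: 7 bars × 4 beats = 28 beats; 0.5 beats/chord → 56 chords.
D: 4 bars × 4 beats = 16 beats; 0.5 beats/chord → 32 chords.
Total: 56 + 9 + 56 + 32 = 153.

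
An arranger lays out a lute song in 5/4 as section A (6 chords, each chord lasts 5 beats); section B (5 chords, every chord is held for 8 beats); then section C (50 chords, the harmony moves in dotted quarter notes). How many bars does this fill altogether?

29 bars

A: 6 × 5 = 30 beats = 6 bars.
B: 5 × 8 = 40 beats = 8 bars.
C: 50 × 1.5 = 75 beats = 15 bars.
Total: 6 + 8 + 15 = 29 bars.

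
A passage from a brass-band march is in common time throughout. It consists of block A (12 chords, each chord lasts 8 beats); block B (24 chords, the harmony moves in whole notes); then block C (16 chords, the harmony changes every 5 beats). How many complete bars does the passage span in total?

A: 12 × 8 = 96 beats = 24 bars.
B: 24 × 4 = 96 beats = 24 bars.
C: 16 × 5 = 80 beats = 20 bars.
Total: 24 + 24 + 20 = 68 bars.

68 bars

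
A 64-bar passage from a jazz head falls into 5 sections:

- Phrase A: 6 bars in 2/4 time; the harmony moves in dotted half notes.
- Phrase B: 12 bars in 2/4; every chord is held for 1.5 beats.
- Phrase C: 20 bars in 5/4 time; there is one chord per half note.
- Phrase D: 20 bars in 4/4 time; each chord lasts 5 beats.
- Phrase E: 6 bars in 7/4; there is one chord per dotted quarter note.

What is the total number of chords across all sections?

114 chords

A: 6 bars × 2 beats = 12 beats; 3 beats/chord → 4 chords.
B: 12 bars × 2 beats = 24 beats; 1.5 beats/chord → 16 chords.
C: 20 bars × 5 beats = 100 beats; 2 beats/chord → 50 chords.
D: 20 bars × 4 beats = 80 beats; 5 beats/chord → 16 chords.
E: 6 bars × 7 beats = 42 beats; 1.5 beats/chord → 28 chords.
Total: 4 + 16 + 50 + 16 + 28 = 114.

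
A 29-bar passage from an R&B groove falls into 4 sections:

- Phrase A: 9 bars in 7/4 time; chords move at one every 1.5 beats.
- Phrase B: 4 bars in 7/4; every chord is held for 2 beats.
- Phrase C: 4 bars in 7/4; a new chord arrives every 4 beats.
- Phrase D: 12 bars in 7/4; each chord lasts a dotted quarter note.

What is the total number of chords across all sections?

119 chords

A has 63 beats and chords last 1.5 each, so 42 chords.
B has 28 beats and chords last 2 each, so 14 chords.
C has 28 beats and chords last 4 each, so 7 chords.
D has 84 beats and chords last 1.5 each, so 56 chords.
Total: 42 + 14 + 7 + 56 = 119.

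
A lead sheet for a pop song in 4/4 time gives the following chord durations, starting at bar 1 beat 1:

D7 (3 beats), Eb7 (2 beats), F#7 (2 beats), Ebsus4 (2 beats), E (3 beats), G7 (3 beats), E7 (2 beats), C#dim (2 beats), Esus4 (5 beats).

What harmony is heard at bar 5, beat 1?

E7

Beat 1 of bar 5 is beat (5−1)×4 + 1 = 17 overall.
Running totals: D7 ends at 3, Eb7 ends at 5, F#7 ends at 7, Ebsus4 ends at 9, E ends at 12, G7 ends at 15, E7 ends at 17.
Beat 17 falls within E7.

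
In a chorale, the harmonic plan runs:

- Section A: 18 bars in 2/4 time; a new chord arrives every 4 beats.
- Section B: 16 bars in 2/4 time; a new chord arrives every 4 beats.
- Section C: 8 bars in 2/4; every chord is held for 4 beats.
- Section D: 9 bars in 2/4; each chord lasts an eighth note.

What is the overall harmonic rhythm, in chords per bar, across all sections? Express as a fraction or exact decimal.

19/17 chords per bar

A: 18 × 2 = 36 beats ÷ 4 = 9 chords.
B: 16 × 2 = 32 beats ÷ 4 = 8 chords.
C: 8 × 2 = 16 beats ÷ 4 = 4 chords.
D: 9 × 2 = 18 beats ÷ 0.5 = 36 chords.
Overall: 57 chords over 51 bars → 57/51 = 19/17 chords per bar.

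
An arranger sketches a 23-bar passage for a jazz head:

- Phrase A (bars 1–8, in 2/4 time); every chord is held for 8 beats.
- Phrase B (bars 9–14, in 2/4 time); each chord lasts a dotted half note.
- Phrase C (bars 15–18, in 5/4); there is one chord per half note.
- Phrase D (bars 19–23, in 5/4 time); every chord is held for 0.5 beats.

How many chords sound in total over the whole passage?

A: 8·2 = 16 beats, 16/8 = 2 chords.
B: 6·2 = 12 beats, 12/3 = 4 chords.
C: 4·5 = 20 beats, 20/2 = 10 chords.
D: 5·5 = 25 beats, 25/0.5 = 50 chords.
Total: 2 + 4 + 10 + 50 = 66.

66 chords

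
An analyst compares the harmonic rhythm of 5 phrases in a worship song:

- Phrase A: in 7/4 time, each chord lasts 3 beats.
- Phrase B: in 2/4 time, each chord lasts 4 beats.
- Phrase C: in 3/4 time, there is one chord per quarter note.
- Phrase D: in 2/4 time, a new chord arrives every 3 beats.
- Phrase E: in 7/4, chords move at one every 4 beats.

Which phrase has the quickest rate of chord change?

Phrase C

A: 7 beats/bar ÷ 3 beats/chord = 7/3 chords/bar.
B: 2 beats/bar ÷ 4 beats/chord = 0.5 chords/bar.
C: 3 beats/bar ÷ 1 beat/chord = 3 chords/bar.
D: 2 beats/bar ÷ 3 beats/chord = 2/3 chords/bar.
E: 7 beats/bar ÷ 4 beats/chord = 1.75 chords/bar.
Fastest is C at 3 chords/bar.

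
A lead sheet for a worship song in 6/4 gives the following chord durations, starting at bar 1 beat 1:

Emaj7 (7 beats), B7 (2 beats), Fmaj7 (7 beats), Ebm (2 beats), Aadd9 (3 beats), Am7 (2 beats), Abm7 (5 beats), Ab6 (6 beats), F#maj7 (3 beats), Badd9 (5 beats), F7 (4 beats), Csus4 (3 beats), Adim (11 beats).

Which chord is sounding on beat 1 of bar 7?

F#maj7

Beat 1 of bar 7 is beat (7−1)×6 + 1 = 37 overall.
Running totals: Emaj7 ends at 7, B7 ends at 9, Fmaj7 ends at 16, Ebm ends at 18, Aadd9 ends at 21, Am7 ends at 23, Abm7 ends at 28, Ab6 ends at 34, F#maj7 ends at 37.
Beat 37 falls within F#maj7.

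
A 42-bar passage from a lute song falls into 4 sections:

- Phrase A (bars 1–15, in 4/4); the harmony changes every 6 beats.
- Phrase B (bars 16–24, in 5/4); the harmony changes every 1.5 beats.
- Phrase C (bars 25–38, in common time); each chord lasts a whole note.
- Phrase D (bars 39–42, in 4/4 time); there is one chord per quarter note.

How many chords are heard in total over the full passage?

70 chords

A: 15 bars × 4 beats = 60 beats; 6 beats/chord → 10 chords.
B: 9 bars × 5 beats = 45 beats; 1.5 beats/chord → 30 chords.
C: 14 bars × 4 beats = 56 beats; 4 beats/chord → 14 chords.
D: 4 bars × 4 beats = 16 beats; 1 beat/chord → 16 chords.
Total: 10 + 30 + 14 + 16 = 70.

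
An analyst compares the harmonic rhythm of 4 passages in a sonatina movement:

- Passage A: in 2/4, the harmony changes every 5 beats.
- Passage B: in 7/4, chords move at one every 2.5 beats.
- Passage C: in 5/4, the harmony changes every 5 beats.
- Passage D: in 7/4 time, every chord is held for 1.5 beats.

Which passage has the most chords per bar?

Passage D

A: 2/5 = 0.4 chords/bar.
B: 7/2.5 = 2.8 chords/bar.
C: 5/5 = 1 chord/bar.
D: 7/1.5 = 14/3 chords/bar.
Fastest is D at 14/3 chords/bar.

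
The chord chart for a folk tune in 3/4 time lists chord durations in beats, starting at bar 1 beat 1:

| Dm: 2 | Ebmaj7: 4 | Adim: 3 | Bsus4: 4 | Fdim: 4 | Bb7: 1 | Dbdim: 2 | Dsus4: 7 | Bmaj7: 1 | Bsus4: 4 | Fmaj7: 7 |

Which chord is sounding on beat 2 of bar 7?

Dbdim

Beat 2 of bar 7 is beat (7−1)×3 + 2 = 20 overall.
Running totals: Dm ends at 2, Ebmaj7 ends at 6, Adim ends at 9, Bsus4 ends at 13, Fdim ends at 17, Bb7 ends at 18, Dbdim ends at 20.
Beat 20 falls within Dbdim.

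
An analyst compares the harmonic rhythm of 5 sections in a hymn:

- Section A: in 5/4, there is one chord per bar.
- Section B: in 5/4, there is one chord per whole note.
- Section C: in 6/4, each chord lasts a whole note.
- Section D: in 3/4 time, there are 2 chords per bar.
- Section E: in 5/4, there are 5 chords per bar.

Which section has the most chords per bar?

A: each chord is 5 beats in 5/4, so 1 per bar.
B: each chord is 4 beats in 5/4, so 1.25 per bar.
C: each chord is 4 beats in 6/4, so 1.5 per bar.
D: each chord is 1.5 beats in 3/4, so 2 per bar.
E: each chord is 1 beat in 5/4, so 5 per bar.
Fastest is E at 5 chords/bar.

Section E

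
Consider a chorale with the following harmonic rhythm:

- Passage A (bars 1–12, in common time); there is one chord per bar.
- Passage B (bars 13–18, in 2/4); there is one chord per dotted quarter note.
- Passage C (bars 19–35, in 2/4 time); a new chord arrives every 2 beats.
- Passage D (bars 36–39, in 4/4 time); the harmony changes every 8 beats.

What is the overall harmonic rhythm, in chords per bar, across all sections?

A: 12 bars of 4 beats is 48 beats; at 4 beats each that's 12 chords.
B: 6 bars of 2 beats is 12 beats; at 1.5 beats each that's 8 chords.
C: 17 bars of 2 beats is 34 beats; at 2 beats each that's 17 chords.
D: 4 bars of 4 beats is 16 beats; at 8 beats each that's 2 chords.
Overall: 39 chords over 39 bars → 39/39 = 1 chords per bar.

1 chords per bar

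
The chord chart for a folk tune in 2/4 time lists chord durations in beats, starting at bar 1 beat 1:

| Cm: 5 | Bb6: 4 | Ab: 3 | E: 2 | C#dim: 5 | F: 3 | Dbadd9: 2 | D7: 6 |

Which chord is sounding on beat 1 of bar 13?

Beat 1 of bar 13 is beat (13−1)×2 + 1 = 25 overall.
Running totals: Cm ends at 5, Bb6 ends at 9, Ab ends at 12, E ends at 14, C#dim ends at 19, F ends at 22, Dbadd9 ends at 24, D7 ends at 30.
Beat 25 falls within D7.

D7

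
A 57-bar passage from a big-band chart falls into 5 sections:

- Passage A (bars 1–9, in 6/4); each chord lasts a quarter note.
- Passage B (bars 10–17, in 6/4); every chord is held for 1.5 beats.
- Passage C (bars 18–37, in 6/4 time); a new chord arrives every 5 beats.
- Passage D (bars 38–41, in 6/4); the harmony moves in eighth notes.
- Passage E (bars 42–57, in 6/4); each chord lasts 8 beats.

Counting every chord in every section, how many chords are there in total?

A: 9·6 = 54 beats, 54/1 = 54 chords.
B: 8·6 = 48 beats, 48/1.5 = 32 chords.
C: 20·6 = 120 beats, 120/5 = 24 chords.
D: 4·6 = 24 beats, 24/0.5 = 48 chords.
E: 16·6 = 96 beats, 96/8 = 12 chords.
Total: 54 + 32 + 24 + 48 + 12 = 170.

170 chords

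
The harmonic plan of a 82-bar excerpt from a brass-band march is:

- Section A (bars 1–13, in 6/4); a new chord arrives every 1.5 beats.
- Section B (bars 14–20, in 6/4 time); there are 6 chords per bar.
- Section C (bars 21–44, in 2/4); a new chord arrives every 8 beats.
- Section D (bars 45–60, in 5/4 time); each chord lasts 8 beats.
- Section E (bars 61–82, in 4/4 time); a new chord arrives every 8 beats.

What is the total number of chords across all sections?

121 chords

A: 13·6 = 78 beats, 78/1.5 = 52 chords.
B: 7·6 = 42 beats, 42/1 = 42 chords.
C: 24·2 = 48 beats, 48/8 = 6 chords.
D: 16·5 = 80 beats, 80/8 = 10 chords.
E: 22·4 = 88 beats, 88/8 = 11 chords.
Total: 52 + 42 + 6 + 10 + 11 = 121.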